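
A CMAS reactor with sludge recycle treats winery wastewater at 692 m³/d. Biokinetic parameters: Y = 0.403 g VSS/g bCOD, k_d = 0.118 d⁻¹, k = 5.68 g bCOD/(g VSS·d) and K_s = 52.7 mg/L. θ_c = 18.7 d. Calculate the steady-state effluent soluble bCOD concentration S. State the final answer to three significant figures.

S ≈ 4.27 mg/L

Effluent substrate depends only on kinetics and SRT: S = K_s(1 + k_d θ_c) / [θ_c(Yk − k_d) − 1] = 52.7 × (1 + 0.118 × 18.7) / [18.7 × (0.403 × 5.68 − 0.118) − 1] = 169.0 / 39.60 = 4.268 mg/L.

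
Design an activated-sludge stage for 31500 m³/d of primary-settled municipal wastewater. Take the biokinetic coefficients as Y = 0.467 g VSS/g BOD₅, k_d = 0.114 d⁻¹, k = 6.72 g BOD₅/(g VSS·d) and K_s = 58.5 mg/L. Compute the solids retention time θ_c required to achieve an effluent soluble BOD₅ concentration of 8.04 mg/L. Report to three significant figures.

θ_c ≈ 3.77 d

Specific growth rate at S = 8.04 mg/L: μ = YkS/(K_s+S) = 0.467·6.72·8.04/(58.5+8.04) = 0.3792 d⁻¹.
Then 1/θ_c = μ − k_d = 0.3792 − 0.114 = 0.2652 d⁻¹, giving θ_c = 3.771 d.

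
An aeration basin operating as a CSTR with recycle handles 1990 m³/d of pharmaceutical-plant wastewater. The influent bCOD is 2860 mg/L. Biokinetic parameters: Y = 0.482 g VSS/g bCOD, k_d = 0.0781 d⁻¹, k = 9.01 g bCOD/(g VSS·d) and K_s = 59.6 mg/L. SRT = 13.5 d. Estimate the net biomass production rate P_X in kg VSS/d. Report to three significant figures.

Effluent substrate depends only on kinetics and SRT: S = K_s(1 + k_d θ_c) / [θ_c(Yk − k_d) − 1] = 59.6 × (1 + 0.0781 × 13.5) / [13.5 × (0.482 × 9.01 − 0.0781) − 1] = 122.4 / 56.57 = 2.164 mg/L.
Correct the yield for decay: Y_obs = Y/(1 + k_d θ_c) = 0.482 / (1 + 0.0781 × 13.5) = 0.482 / 2.054 = 0.2346.
Mass of bCOD removed per day: Q(S₀ − S) = 1990 × 2858 g/m³ = 5687 kg/d.
P_X = Y_obs · Q(S₀ − S) = 0.2346 × 5687 = 1334 kg VSS/d.

P_X ≈ 1330 kg VSS/d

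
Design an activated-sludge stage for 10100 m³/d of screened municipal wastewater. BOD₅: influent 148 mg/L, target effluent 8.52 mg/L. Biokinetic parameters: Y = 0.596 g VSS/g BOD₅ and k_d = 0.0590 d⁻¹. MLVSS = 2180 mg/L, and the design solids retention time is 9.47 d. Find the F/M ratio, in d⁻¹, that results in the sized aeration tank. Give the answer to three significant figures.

Steady-state biomass mass balance: V·X·(1 + k_d·θ_c) = Y·Q·(S₀ − S)·θ_c, so V = 0.596 × 10100 × (148 − 8.52) × 9.47 / [2180 × (1 + 0.0590 × 9.47)] = 7.95×10^6 / 3398 = 2340 m³.
F/M = applied load / biomass = Q·S₀/(V·X) = 10100 × 148 / (2340 × 2180) = 0.2930 d⁻¹.

F/M ≈ 0.293 d⁻¹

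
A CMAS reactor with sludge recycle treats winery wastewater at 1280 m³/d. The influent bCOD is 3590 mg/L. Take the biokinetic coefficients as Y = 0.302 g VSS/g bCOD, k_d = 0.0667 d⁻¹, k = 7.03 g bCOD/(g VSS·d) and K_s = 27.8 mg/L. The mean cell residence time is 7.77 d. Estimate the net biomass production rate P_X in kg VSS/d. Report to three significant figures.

P_X ≈ 913 kg VSS/d

For a completely mixed reactor with recycle the Lawrence–McCarty relation gives S = K_s·(1 + k_d·θ_c) / [θ_c·(Y·k − k_d) − 1] = 27.8 × (1 + 0.0667 × 7.77) / [7.77 × (0.302 × 7.03 − 0.0667) − 1] = 42.21 / 14.98 = 2.818 mg/L.
The observed yield is Y_obs = Y/(1 + k_d·θ_c) = 0.302 / (1 + 0.0667 × 7.77) = 0.302 / 1.518 = 0.1989 g VSS per g bCOD removed.
Mass of bCOD removed per day: Q(S₀ − S) = 1280 × 3587 g/m³ = 4592 kg/d.
Biomass produced: P_X = Y_obs·Q·ΔS = 0.1989 × 4592 ≈ 913.3 kg VSS/d.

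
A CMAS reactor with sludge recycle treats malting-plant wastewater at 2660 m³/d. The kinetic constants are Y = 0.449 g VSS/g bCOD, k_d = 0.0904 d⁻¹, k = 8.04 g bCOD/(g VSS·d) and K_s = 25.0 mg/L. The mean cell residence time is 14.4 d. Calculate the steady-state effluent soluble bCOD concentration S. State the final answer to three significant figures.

S ≈ 1.16 mg/L

From the Monod/SRT balance for a CMAS, S = K_s·(1+k_d θ_c)/[θ_c·(Y k − k_d) − 1] = 25.0 × (1 + 0.0904 × 14.4) / [14.4 × (0.449 × 8.04 − 0.0904) − 1] = 57.54 / 49.68 = 1.158 mg/L.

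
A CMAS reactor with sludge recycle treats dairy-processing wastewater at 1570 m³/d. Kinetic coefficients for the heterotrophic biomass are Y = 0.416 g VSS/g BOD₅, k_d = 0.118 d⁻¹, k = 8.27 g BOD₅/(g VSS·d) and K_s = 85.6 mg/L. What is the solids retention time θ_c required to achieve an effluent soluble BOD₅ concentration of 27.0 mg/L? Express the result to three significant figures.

θ_c ≈ 1.41 d

Specific growth rate at S = 27.0 mg/L: μ = YkS/(K_s+S) = 0.416·8.27·27.0/(85.6+27.0) = 0.8249 d⁻¹.
1/θ_c = 0.8249 − 0.118 = 0.7069 d⁻¹, so θ_c = 1.415 d.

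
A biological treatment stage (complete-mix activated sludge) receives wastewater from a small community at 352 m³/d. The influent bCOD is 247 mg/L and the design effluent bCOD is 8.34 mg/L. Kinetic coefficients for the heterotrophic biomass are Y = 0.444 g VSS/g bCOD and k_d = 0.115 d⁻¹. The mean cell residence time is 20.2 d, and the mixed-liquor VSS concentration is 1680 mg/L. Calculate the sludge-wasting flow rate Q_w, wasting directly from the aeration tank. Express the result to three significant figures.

Q_w ≈ 6.68 m³/d

From the SRT design equation V = Y Q (S₀−S) θ_c / [X (1 + k_d θ_c)] = 0.444 × 352 × (247 − 8.34) × 20.2 / [1680 × (1 + 0.115 × 20.2)] = 7.53×10^5 / 5583 = 135.0 m³.
Wasting from the aeration tank: Q_w = V / θ_c = 135.0 / 20.2 = 6.681 m³/d.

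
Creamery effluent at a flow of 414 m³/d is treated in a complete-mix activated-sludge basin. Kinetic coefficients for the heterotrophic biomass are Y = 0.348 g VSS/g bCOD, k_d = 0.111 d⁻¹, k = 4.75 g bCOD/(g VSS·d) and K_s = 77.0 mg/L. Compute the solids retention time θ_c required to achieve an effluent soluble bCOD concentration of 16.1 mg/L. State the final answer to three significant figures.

θ_c ≈ 5.72 d

At the target effluent, Y k S/(K_s+S) = 0.348×4.75×16.1/93.10 = 0.2859 d⁻¹.
θ_c = 1/(μ − k_d) = 1/(0.2859 − 0.111) = 1/0.1749 = 5.719 d.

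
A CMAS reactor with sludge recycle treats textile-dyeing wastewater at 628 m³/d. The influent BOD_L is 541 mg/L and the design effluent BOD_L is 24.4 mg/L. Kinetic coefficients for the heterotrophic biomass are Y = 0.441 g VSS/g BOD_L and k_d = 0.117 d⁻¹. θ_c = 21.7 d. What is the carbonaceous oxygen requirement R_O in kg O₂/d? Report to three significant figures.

R_O ≈ 267 kg O₂/d

Observed yield with endogenous decay: Y_obs = Y / (1 + k_d·θ_c) = 0.441 / (1 + 0.117 × 21.7) = 0.441 / 3.539 = 0.1246 g VSS/g BOD_L.
Mass of BOD_L removed per day: Q(S₀ − S) = 628 × 516.6 g/m³ = 324.4 kg/d.
Biomass synthesised: P_X = Y_obs × 324.4 = 40.43 kg VSS/d.
R_O = Q·(S₀ − S) − 1.42·P_X = 324.4 − 1.42 × 40.43 = 267.0 kg O₂/d.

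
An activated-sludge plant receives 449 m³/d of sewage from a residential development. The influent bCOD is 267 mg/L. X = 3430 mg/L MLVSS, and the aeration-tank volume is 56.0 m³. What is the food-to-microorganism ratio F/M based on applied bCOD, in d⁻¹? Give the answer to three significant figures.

F/M ≈ 0.624 d⁻¹

Food-to-microorganism ratio F/M = Q S₀ / (V X) = 449 × 267 / (56.00 × 3430) = 0.6241 d⁻¹.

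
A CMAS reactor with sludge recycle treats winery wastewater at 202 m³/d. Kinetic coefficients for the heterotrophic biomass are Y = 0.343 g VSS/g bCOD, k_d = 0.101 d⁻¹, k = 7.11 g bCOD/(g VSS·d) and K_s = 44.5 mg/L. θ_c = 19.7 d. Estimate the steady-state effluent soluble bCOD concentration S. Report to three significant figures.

Effluent substrate depends only on kinetics and SRT: S = K_s(1 + k_d θ_c) / [θ_c(Yk − k_d) − 1] = 44.5 × (1 + 0.101 × 19.7) / [19.7 × (0.343 × 7.11 − 0.101) − 1] = 133.0 / 45.05 = 2.953 mg/L.

S ≈ 2.95 mg/L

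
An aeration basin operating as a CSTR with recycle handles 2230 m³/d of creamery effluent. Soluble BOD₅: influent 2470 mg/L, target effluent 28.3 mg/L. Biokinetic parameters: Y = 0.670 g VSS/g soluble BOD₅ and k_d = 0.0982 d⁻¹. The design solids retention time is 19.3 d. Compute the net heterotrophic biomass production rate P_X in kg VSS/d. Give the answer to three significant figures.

The observed yield is Y_obs = Y/(1 + k_d·θ_c) = 0.670 / (1 + 0.0982 × 19.3) = 0.670 / 2.895 = 0.2314 g VSS per g soluble BOD₅ removed.
Substrate removed = Q·(S₀ − S) = 2230 m³/d × (2470 − 28.3) g/m³ = 5.44×10^6 g/d = 5445 kg/d.
So the net sludge growth is P_X = 0.2314 × 5445 = 1260 kg VSS/d.

P_X ≈ 1260 kg VSS/d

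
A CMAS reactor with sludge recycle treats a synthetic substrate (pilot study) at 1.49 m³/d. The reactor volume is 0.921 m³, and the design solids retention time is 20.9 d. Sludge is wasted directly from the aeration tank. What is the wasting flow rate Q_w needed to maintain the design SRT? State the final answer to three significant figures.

With mixed-liquor wasting, θ_c = V/Q_w, so Q_w = V/θ_c = 0.9210/20.9 = 0.04407 m³/d.

Q_w ≈ 0.0441 m³/d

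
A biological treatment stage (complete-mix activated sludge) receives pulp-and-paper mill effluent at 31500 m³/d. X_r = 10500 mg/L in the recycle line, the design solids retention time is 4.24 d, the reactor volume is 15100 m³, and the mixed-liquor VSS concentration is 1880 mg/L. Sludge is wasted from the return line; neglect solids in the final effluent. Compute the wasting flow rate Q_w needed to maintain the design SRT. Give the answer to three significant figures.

Q_w ≈ 638 m³/d

Wasting from the return line (neglecting effluent solids): Q_w = V·X / (θ_c·X_r) = 15100 × 1880 / (4.24 × 10500) = 637.6 m³/d.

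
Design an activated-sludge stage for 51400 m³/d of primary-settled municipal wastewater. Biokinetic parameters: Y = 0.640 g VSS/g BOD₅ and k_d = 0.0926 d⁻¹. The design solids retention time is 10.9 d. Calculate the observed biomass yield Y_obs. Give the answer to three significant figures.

Y_obs = Y / (1 + k_d θ_c) = 0.640 / (1 + 0.0926 × 10.9) = 0.640 / 2.009 = 0.3185.

Y_obs ≈ 0.319 g VSS/g BOD₅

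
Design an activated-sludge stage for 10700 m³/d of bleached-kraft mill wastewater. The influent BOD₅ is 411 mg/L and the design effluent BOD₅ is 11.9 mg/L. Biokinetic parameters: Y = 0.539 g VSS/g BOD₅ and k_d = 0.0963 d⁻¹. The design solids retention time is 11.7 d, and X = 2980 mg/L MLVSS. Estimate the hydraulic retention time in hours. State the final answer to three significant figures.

τ ≈ 9.53 h

Steady-state biomass mass balance: V·X·(1 + k_d·θ_c) = Y·Q·(S₀ − S)·θ_c, so V = 0.539 × 10700 × (411 − 11.9) × 11.7 / [2980 × (1 + 0.0963 × 11.7)] = 2.69×10^7 / 6338 = 4249 m³.
HRT = V/Q = 4249 m³ / 10700 m³·d⁻¹ = 0.3971 d × 24 = 9.531 h.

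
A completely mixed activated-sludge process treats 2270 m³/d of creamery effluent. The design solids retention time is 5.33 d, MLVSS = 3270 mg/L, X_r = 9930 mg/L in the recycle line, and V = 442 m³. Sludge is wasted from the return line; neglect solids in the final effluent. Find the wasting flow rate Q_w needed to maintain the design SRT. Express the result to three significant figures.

θ_c = V·X/(Q_w·X_r) when wasting from the recycle, so Q_w = V·X/(θ_c·X_r) = 442.0 × 3270 / (5.33 × 9930) = 27.31 m³/d.

Q_w ≈ 27.3 m³/d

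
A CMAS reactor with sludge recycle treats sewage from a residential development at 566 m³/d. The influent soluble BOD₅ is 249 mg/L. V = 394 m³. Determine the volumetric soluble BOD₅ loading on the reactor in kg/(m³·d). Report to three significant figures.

L_v = Q S₀ / V = 566 × 249 × 10⁻³ / 394.0 = 0.3577 kg/(m³·d).

L_v ≈ 0.358 kg soluble BOD₅/(m³·d)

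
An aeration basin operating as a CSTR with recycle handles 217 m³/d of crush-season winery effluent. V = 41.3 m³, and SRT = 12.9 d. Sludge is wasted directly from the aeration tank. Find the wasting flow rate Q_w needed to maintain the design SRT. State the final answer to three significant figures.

For wasting at MLVSS concentration, Q_w = V/θ_c = 41.30/12.9 = 3.202 m³/d.

Q_w ≈ 3.20 m³/d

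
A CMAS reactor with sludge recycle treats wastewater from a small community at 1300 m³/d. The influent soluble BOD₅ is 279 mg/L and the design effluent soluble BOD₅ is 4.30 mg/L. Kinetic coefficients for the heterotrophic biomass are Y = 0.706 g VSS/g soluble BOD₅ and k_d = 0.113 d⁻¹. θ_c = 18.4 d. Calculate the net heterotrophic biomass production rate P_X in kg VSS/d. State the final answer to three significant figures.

P_X ≈ 81.9 kg VSS/d

Correct the yield for decay: Y_obs = Y/(1 + k_d θ_c) = 0.706 / (1 + 0.113 × 18.4) = 0.706 / 3.079 = 0.2293.
Mass of soluble BOD₅ removed per day: Q(S₀ − S) = 1300 × 274.7 g/m³ = 357.1 kg/d.
P_X = Y_obs · Q(S₀ − S) = 0.2293 × 357.1 = 81.88 kg VSS/d.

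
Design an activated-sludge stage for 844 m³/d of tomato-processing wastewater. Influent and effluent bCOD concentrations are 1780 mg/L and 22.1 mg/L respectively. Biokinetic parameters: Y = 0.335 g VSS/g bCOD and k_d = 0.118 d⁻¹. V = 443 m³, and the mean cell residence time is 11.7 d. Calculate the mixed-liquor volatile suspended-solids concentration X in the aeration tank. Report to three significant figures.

X = Y·Q·ΔS·θ_c / [V·(1 + k_d θ_c)] = 0.335 × 844 × (1780 − 22.1) × 11.7 / [443 × (1 + 0.118 × 11.7)] = 5514 mg/L.

X ≈ 5510 mg/L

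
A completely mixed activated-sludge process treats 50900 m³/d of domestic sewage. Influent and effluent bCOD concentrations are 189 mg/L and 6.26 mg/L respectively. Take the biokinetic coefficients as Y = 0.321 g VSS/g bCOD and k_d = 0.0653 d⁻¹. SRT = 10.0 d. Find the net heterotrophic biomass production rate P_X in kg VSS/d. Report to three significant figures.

Correct the yield for decay: Y_obs = Y/(1 + k_d θ_c) = 0.321 / (1 + 0.0653 × 10.0) = 0.321 / 1.653 = 0.1942.
Q·(S₀ − S) = 50900 × (189 − 6.26) × 10⁻³ = 9301 kg/d removed.
Biomass produced: P_X = Y_obs·Q·ΔS = 0.1942 × 9301 ≈ 1806 kg VSS/d.

P_X ≈ 1810 kg VSS/d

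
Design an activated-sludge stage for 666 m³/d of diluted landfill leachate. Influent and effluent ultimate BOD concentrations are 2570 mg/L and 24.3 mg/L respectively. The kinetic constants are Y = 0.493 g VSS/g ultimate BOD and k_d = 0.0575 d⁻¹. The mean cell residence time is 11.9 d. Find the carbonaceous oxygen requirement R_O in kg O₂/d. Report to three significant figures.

Observed yield with endogenous decay: Y_obs = Y / (1 + k_d·θ_c) = 0.493 / (1 + 0.0575 × 11.9) = 0.493 / 1.684 = 0.2927 g VSS/g ultimate BOD.
Mass of ultimate BOD removed per day: Q(S₀ − S) = 666 × 2546 g/m³ = 1695 kg/d.
Net sludge production P_X = 0.2927 × 1695 = 496.3 kg VSS/d.
Carbonaceous O₂ demand = substrate oxidised − cell-mass equivalent = 1695 − 1.42 × 496.3 = 990.7 kg O₂/d.

R_O ≈ 991 kg O₂/d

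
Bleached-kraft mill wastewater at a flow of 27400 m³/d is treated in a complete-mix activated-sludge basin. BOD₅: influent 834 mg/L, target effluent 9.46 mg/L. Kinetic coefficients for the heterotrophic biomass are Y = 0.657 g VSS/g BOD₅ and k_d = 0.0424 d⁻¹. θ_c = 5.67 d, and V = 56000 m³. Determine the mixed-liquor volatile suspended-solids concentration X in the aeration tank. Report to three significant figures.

From V·X·(1 + k_d·θ_c) = Y·Q·(S₀ − S)·θ_c: X = 0.657 × 27400 × (834 − 9.46) × 5.67 / [56000 × (1 + 0.0424 × 5.67)] = 1212 mg/L.

X ≈ 1210 mg/L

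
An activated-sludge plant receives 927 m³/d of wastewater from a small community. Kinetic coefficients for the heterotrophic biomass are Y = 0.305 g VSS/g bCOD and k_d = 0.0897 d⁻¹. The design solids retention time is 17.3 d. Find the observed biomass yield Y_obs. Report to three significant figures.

Correct the yield for decay: Y_obs = Y/(1 + k_d θ_c) = 0.305 / (1 + 0.0897 × 17.3) = 0.305 / 2.552 = 0.1195.

Y_obs ≈ 0.120 g VSS/g bCOD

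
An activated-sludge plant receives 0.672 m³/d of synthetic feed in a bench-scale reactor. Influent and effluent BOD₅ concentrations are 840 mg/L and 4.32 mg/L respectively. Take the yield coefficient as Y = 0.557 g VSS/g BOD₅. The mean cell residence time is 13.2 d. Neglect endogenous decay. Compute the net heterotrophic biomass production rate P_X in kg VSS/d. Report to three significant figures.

No decay correction is needed, so Y_obs = Y = 0.557.
ΔS = 840 − 4.32 = 835.7 mg/L, so the substrate removal rate is 0.672 × 835.7/1000 = 0.5616 kg BOD₅/d.
So the net sludge growth is P_X = 0.5570 × 0.5616 = 0.3128 kg VSS/d.

P_X ≈ 0.313 kg VSS/d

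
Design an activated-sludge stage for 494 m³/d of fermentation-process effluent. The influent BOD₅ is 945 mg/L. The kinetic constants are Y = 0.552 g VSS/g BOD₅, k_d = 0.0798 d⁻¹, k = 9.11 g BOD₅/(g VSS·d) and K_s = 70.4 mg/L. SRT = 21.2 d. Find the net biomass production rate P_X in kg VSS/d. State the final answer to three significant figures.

For a completely mixed reactor with recycle the Lawrence–McCarty relation gives S = K_s·(1 + k_d·θ_c) / [θ_c·(Y·k − k_d) − 1] = 70.4 × (1 + 0.0798 × 21.2) / [21.2 × (0.552 × 9.11 − 0.0798) − 1] = 189.5 / 103.9 = 1.824 mg/L.
The observed yield is Y_obs = Y/(1 + k_d·θ_c) = 0.552 / (1 + 0.0798 × 21.2) = 0.552 / 2.692 = 0.2051 g VSS per g BOD₅ removed.
ΔS = 945 − 1.82 = 943.2 mg/L, so the substrate removal rate is 494 × 943.2/1000 = 465.9 kg BOD₅/d.
P_X = Y_obs · Q(S₀ − S) = 0.2051 × 465.9 = 95.55 kg VSS/d.

P_X ≈ 95.5 kg VSS/d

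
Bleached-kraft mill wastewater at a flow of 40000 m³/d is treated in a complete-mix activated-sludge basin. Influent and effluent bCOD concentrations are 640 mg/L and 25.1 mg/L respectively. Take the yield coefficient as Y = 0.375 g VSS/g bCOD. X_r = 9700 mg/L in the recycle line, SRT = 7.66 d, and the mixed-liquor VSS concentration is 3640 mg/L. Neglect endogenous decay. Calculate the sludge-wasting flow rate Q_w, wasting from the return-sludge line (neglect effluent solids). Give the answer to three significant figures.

V·X = Y·Q·ΔS·θ_c gives V = 0.375 × 40000 × (640 − 25.1) × 7.66 / 3640 = 19410 m³.
Wasting from the return line (neglecting effluent solids): Q_w = V·X / (θ_c·X_r) = 19410 × 3640 / (7.66 × 9700) = 950.9 m³/d.

Q_w ≈ 951 m³/d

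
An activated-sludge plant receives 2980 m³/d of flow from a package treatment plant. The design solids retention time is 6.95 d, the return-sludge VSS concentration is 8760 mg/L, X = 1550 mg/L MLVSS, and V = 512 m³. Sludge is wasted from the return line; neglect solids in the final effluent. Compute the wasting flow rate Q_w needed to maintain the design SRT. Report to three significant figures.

Q_w = (V·X)/(θ_c X_r) = 512.0 × 1550 / (6.95 × 8760) = 13.04 m³/d.

Q_w ≈ 13.0 m³/d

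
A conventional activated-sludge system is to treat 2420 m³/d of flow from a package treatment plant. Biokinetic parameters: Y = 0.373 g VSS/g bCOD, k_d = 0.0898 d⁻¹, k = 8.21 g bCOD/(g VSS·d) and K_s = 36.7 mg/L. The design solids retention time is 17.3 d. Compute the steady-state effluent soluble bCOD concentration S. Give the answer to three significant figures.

Effluent substrate depends only on kinetics and SRT: S = K_s(1 + k_d θ_c) / [θ_c(Yk − k_d) − 1] = 36.7 × (1 + 0.0898 × 17.3) / [17.3 × (0.373 × 8.21 − 0.0898) − 1] = 93.71 / 50.42 = 1.859 mg/L.

S ≈ 1.86 mg/L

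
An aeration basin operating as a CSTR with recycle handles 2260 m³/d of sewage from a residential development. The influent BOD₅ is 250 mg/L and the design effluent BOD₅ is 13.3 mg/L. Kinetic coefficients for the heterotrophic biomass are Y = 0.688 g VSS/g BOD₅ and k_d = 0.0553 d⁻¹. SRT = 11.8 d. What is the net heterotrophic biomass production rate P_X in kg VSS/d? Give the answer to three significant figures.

P_X ≈ 223 kg VSS/d

Y_obs = Y / (1 + k_d θ_c) = 0.688 / (1 + 0.0553 × 11.8) = 0.688 / 1.653 = 0.4163.
Substrate removed = Q·(S₀ − S) = 2260 m³/d × (250 − 13.3) g/m³ = 5.35×10^5 g/d = 534.9 kg/d.
Biomass produced: P_X = Y_obs·Q·ΔS = 0.4163 × 534.9 ≈ 222.7 kg VSS/d.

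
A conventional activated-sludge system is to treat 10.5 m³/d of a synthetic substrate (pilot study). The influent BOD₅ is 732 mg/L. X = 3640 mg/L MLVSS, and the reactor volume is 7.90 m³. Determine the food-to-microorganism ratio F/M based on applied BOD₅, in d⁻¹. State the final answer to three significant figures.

Food-to-microorganism ratio F/M = Q S₀ / (V X) = 10.5 × 732 / (7.900 × 3640) = 0.2673 d⁻¹.

F/M ≈ 0.267 d⁻¹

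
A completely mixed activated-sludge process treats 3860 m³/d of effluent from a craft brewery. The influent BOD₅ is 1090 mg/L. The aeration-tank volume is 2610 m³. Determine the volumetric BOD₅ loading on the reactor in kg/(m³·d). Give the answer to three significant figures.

Volumetric loading L_v = Q·S₀ / V = 3860 × 1090 g/m³ / 2610 m³ = 1612 g/(m³·d) = 1.612 kg BOD₅/(m³·d).

L_v ≈ 1.61 kg BOD₅/(m³·d)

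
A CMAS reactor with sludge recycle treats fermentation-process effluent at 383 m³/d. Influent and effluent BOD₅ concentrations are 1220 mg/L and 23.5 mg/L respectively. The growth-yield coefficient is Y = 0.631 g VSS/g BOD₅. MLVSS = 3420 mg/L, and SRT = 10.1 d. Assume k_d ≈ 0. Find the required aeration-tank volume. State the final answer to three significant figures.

V·X = Y·Q·ΔS·θ_c gives V = 0.631 × 383 × (1220 − 23.5) × 10.1 / 3420 = 854.0 m³.

V ≈ 854 m³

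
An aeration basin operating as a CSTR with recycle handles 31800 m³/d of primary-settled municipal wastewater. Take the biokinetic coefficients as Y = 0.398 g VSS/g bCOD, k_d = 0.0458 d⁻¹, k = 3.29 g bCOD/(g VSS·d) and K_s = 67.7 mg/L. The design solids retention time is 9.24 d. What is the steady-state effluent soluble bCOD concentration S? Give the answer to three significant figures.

For a completely mixed reactor with recycle the Lawrence–McCarty relation gives S = K_s·(1 + k_d·θ_c) / [θ_c·(Y·k − k_d) − 1] = 67.7 × (1 + 0.0458 × 9.24) / [9.24 × (0.398 × 3.29 − 0.0458) − 1] = 96.35 / 10.68 = 9.025 mg/L.

S ≈ 9.03 mg/L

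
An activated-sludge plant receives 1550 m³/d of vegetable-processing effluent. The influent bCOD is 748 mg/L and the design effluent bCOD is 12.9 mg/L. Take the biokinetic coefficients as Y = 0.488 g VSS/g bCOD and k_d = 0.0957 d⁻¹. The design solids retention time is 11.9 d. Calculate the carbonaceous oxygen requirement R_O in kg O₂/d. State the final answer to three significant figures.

R_O ≈ 770 kg O₂/d

Correct the yield for decay: Y_obs = Y/(1 + k_d θ_c) = 0.488 / (1 + 0.0957 × 11.9) = 0.488 / 2.139 = 0.2282.
ΔS = 748 − 12.9 = 735.1 mg/L, so the substrate removal rate is 1550 × 735.1/1000 = 1139 kg bCOD/d.
Biomass synthesised: P_X = Y_obs × 1139 = 260.0 kg VSS/d.
R_O = Q·ΔS − 1.42 P_X = 1139 − 369.2 = 770.2 kg O₂/d.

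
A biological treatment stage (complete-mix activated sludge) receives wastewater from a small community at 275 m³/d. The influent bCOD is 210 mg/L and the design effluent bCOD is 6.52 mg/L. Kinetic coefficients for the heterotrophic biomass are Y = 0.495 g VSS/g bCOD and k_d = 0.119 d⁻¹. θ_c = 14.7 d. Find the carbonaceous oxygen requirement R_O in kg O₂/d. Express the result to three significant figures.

Y_obs = Y / (1 + k_d θ_c) = 0.495 / (1 + 0.119 × 14.7) = 0.495 / 2.749 = 0.1800.
Mass of bCOD removed per day: Q(S₀ − S) = 275 × 203.5 g/m³ = 55.96 kg/d.
Net sludge production P_X = 0.1800 × 55.96 = 10.07 kg VSS/d.
Carbonaceous O₂ demand = substrate oxidised − cell-mass equivalent = 55.96 − 1.42 × 10.07 = 41.65 kg O₂/d.

R_O ≈ 41.7 kg O₂/d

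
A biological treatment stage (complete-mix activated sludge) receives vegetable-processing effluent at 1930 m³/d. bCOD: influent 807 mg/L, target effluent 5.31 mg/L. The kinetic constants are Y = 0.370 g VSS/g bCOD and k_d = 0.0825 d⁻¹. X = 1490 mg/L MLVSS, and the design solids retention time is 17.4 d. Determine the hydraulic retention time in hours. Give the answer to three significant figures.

τ ≈ 34.1 h

From the SRT design equation V = Y Q (S₀−S) θ_c / [X (1 + k_d θ_c)] = 0.370 × 1930 × (807 − 5.31) × 17.4 / [1490 × (1 + 0.0825 × 17.4)] = 9.96×10^6 / 3629 = 2745 m³.
τ = V/Q = 2745/1930 = 1.422 d, or 34.13 h.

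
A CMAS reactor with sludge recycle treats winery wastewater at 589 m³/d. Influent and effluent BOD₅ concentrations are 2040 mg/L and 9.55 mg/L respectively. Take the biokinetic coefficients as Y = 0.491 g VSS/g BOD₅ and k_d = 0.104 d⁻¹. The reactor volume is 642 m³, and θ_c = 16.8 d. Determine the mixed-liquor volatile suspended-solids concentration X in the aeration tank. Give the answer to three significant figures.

X ≈ 5590 mg/L

Solving the biomass balance for X: X = Y Q (S₀−S) θ_c / [V (1+k_d θ_c)] = 0.491 × 589 × (2040 − 9.55) × 16.8 / [642 × (1 + 0.104 × 16.8)] = 5593 mg/L.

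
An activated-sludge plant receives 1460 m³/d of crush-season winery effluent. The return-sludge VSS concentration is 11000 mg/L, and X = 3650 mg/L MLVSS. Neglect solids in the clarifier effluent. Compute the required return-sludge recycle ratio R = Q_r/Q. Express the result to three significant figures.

Mass balance around the secondary clarifier (neglecting effluent solids): R = X / (X_r − X) = 3650 / (11000 − 3650) = 0.4966.

R ≈ 0.497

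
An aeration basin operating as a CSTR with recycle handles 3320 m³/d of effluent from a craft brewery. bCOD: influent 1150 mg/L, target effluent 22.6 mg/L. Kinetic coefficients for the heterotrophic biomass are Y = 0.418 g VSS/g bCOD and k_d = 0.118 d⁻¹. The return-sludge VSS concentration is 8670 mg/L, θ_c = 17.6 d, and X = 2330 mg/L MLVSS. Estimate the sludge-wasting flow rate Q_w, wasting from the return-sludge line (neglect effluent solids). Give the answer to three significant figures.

Rearranging the biomass balance for a CMAS with decay, V = Y·Q·ΔS·θ_c / [X·(1+k_d θ_c)] = 0.418 × 3320 × (1150 − 22.6) × 17.6 / [2330 × (1 + 0.118 × 17.6)] = 2.75×10^7 / 7169 = 3841 m³.
Q_w = (V·X)/(θ_c X_r) = 3841 × 2330 / (17.6 × 8670) = 58.65 m³/d.

Q_w ≈ 58.7 m³/d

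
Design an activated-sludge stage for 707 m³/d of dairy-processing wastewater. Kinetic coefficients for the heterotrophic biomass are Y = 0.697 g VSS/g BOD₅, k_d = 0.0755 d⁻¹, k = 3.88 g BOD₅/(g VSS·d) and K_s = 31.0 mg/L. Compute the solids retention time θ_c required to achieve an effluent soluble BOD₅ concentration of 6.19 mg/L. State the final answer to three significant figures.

Specific growth rate at S = 6.19 mg/L: μ = YkS/(K_s+S) = 0.697·3.88·6.19/(31.0+6.19) = 0.4501 d⁻¹.
Then 1/θ_c = μ − k_d = 0.4501 − 0.0755 = 0.3746 d⁻¹, giving θ_c = 2.669 d.

θ_c ≈ 2.67 d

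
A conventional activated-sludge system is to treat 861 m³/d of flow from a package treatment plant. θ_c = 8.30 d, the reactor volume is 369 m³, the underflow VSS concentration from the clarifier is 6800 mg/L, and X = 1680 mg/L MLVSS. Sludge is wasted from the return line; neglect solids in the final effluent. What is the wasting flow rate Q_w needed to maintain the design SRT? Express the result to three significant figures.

Wasting from the return line (neglecting effluent solids): Q_w = V·X / (θ_c·X_r) = 369.0 × 1680 / (8.30 × 6800) = 10.98 m³/d.

Q_w ≈ 11.0 m³/d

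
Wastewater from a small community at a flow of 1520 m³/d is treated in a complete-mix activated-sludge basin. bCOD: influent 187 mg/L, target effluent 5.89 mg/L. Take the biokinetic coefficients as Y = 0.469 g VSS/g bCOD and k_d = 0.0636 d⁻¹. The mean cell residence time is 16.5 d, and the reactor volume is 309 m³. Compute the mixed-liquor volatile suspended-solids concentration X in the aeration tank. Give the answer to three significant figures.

X = Y·Q·ΔS·θ_c / [V·(1 + k_d θ_c)] = 0.469 × 1520 × (187 − 5.89) × 16.5 / [309 × (1 + 0.0636 × 16.5)] = 3364 mg/L.

X ≈ 3360 mg/L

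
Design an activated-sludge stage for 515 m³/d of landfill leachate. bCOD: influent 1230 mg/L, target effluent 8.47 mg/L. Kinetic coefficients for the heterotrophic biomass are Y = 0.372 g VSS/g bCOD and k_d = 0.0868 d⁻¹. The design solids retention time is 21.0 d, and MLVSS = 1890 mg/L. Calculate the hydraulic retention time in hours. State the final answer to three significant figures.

τ ≈ 42.9 h

From the SRT design equation V = Y Q (S₀−S) θ_c / [X (1 + k_d θ_c)] = 0.372 × 515 × (1230 − 8.47) × 21.0 / [1890 × (1 + 0.0868 × 21.0)] = 4.91×10^6 / 5335 = 921.2 m³.
τ = V/Q = 921.2/515 = 1.789 d, or 42.93 h.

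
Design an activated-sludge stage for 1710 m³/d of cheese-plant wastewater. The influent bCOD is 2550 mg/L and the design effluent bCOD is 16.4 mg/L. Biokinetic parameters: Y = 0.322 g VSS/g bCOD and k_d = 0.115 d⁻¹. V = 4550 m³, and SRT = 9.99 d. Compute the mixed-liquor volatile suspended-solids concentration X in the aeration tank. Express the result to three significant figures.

X ≈ 1430 mg/L

X = Y·Q·ΔS·θ_c / [V·(1 + k_d θ_c)] = 0.322 × 1710 × (2550 − 16.4) × 9.99 / [4550 × (1 + 0.115 × 9.99)] = 1425 mg/L.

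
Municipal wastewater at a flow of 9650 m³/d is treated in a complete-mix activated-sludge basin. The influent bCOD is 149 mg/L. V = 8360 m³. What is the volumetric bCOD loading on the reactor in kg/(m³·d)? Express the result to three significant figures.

L_v ≈ 0.172 kg bCOD/(m³·d)

Volumetric loading L_v = Q·S₀ / V = 9650 × 149 g/m³ / 8360 m³ = 172.0 g/(m³·d) = 0.1720 kg bCOD/(m³·d).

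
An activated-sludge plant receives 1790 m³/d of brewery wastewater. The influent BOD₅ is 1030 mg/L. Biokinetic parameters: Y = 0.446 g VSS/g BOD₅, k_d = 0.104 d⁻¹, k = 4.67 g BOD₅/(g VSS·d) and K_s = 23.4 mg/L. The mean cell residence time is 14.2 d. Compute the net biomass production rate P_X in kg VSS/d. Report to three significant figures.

P_X ≈ 331 kg VSS/d

From the Monod/SRT balance for a CMAS, S = K_s·(1+k_d θ_c)/[θ_c·(Y k − k_d) − 1] = 23.4 × (1 + 0.104 × 14.2) / [14.2 × (0.446 × 4.67 − 0.104) − 1] = 57.96 / 27.10 = 2.139 mg/L.
Observed yield with endogenous decay: Y_obs = Y / (1 + k_d·θ_c) = 0.446 / (1 + 0.104 × 14.2) = 0.446 / 2.477 = 0.1801 g VSS/g BOD₅.
Q·(S₀ − S) = 1790 × (1030 − 2.14) × 10⁻³ = 1840 kg/d removed.
So the net sludge growth is P_X = 0.1801 × 1840 = 331.3 kg VSS/d.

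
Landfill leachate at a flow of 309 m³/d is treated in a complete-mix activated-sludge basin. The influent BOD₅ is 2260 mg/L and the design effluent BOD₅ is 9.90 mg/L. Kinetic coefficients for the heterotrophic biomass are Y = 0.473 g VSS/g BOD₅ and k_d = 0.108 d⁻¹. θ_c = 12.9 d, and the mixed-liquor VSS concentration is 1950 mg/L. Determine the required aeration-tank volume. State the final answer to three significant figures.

Rearranging the biomass balance for a CMAS with decay, V = Y·Q·ΔS·θ_c / [X·(1+k_d θ_c)] = 0.473 × 309 × (2260 − 9.90) × 12.9 / [1950 × (1 + 0.108 × 12.9)] = 4.24×10^6 / 4667 = 909.1 m³.

V ≈ 909 m³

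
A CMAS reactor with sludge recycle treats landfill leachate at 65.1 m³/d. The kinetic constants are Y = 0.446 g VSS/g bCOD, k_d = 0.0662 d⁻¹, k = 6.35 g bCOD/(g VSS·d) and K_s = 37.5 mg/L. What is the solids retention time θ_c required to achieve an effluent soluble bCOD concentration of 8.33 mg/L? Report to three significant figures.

From 1/θ_c = Y·k·S/(K_s + S) − k_d: Y·k·S/(K_s+S) = 0.446 × 6.35 × 8.33 / (37.5 + 8.33) = 0.5148 d⁻¹.
1/θ_c = 0.5148 − 0.0662 = 0.4486 d⁻¹, so θ_c = 2.229 d.

θ_c ≈ 2.23 d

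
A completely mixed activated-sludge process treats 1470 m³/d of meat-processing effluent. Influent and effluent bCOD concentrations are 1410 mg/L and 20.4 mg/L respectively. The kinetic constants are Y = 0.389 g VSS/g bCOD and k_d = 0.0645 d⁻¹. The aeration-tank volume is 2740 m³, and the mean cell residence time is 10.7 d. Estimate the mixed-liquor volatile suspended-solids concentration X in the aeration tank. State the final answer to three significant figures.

From V·X·(1 + k_d·θ_c) = Y·Q·(S₀ − S)·θ_c: X = 0.389 × 1470 × (1410 − 20.4) × 10.7 / [2740 × (1 + 0.0645 × 10.7)] = 1836 mg/L.

X ≈ 1840 mg/L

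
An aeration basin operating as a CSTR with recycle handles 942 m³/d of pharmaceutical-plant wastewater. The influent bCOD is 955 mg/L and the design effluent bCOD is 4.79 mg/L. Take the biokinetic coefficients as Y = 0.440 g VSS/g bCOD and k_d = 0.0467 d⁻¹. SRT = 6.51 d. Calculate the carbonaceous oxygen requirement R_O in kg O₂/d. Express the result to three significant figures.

Correct the yield for decay: Y_obs = Y/(1 + k_d θ_c) = 0.440 / (1 + 0.0467 × 6.51) = 0.440 / 1.304 = 0.3374.
Q·(S₀ − S) = 942 × (955 − 4.79) × 10⁻³ = 895.1 kg/d removed.
P_X = Y_obs·Q·(S₀ − S) = 0.3374 × 895.1 = 302.0 kg VSS/d.
R_O = Q·(S₀ − S) − 1.42·P_X = 895.1 − 1.42 × 302.0 = 466.2 kg O₂/d.

R_O ≈ 466 kg O₂/d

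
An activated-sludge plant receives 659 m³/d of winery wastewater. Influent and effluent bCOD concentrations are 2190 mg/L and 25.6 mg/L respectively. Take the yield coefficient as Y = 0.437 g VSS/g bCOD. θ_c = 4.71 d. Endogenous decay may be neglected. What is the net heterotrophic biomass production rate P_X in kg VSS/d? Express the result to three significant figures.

P_X ≈ 623 kg VSS/d

No decay correction is needed, so Y_obs = Y = 0.437.
Q·(S₀ − S) = 659 × (2190 − 25.6) × 10⁻³ = 1426 kg/d removed.
Net biomass production P_X = Y_obs × Q·(S₀ − S) = 0.4370 × 1426 = 623.3 kg VSS/d.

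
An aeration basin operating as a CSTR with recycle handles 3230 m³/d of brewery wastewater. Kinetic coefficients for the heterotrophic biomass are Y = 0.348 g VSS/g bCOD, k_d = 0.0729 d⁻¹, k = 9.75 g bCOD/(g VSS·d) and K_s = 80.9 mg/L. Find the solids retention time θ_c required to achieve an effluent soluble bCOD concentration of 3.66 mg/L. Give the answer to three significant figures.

Specific growth rate at S = 3.66 mg/L: μ = YkS/(K_s+S) = 0.348·9.75·3.66/(80.9+3.66) = 0.1469 d⁻¹.
θ_c = 1/(μ − k_d) = 1/(0.1469 − 0.0729) = 1/0.07396 = 13.52 d.

θ_c ≈ 13.5 d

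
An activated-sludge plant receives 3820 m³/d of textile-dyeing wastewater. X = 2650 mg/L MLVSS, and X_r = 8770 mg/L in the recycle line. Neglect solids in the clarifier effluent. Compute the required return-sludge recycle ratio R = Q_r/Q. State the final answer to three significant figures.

R ≈ 0.433

Solids balance on the clarifier gives (1+R)X = R·X_r, so R = X/(X_r − X) = 2650 / (8770 − 2650) = 0.4330.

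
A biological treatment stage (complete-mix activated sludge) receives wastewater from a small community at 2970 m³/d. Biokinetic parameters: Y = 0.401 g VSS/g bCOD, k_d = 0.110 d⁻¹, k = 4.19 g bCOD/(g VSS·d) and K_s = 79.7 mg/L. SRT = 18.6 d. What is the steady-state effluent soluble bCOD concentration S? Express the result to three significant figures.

For a completely mixed reactor with recycle the Lawrence–McCarty relation gives S = K_s·(1 + k_d·θ_c) / [θ_c·(Y·k − k_d) − 1] = 79.7 × (1 + 0.110 × 18.6) / [18.6 × (0.401 × 4.19 − 0.110) − 1] = 242.8 / 28.21 = 8.607 mg/L.

S ≈ 8.61 mg/L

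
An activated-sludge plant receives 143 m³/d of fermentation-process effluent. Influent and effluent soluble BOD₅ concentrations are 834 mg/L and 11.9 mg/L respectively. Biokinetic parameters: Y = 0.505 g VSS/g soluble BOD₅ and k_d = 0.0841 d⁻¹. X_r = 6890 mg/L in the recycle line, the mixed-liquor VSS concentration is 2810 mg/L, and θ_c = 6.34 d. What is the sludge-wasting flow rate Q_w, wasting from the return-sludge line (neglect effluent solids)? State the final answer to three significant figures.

Q_w ≈ 5.62 m³/d

From the SRT design equation V = Y Q (S₀−S) θ_c / [X (1 + k_d θ_c)] = 0.505 × 143 × (834 − 11.9) × 6.34 / [2810 × (1 + 0.0841 × 6.34)] = 3.76×10^5 / 4308 = 87.37 m³.
θ_c = V·X/(Q_w·X_r) when wasting from the recycle, so Q_w = V·X/(θ_c·X_r) = 87.37 × 2810 / (6.34 × 6890) = 5.620 m³/d.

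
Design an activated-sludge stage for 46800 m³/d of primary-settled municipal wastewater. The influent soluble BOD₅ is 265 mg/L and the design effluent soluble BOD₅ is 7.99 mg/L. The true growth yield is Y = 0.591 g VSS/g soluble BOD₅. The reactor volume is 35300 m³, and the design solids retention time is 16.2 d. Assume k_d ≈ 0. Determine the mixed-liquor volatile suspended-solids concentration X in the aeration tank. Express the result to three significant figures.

From V·X = Y·Q·(S₀ − S)·θ_c (decay neglected): X = 0.591 × 46800 × (265 − 7.99) × 16.2 / 35300 = 3262 mg/L.

X ≈ 3260 mg/L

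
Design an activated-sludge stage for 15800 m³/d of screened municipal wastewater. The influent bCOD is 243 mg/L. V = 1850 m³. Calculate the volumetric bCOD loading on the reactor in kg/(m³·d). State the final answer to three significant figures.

L_v = Q S₀ / V = 15800 × 243 × 10⁻³ / 1850 = 2.075 kg/(m³·d).

L_v ≈ 2.08 kg bCOD/(m³·d)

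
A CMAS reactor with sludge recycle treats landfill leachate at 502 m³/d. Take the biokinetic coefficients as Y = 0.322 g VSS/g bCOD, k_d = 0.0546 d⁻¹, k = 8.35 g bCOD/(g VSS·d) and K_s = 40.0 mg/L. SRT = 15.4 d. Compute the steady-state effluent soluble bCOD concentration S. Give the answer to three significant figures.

From the Monod/SRT balance for a CMAS, S = K_s·(1+k_d θ_c)/[θ_c·(Y k − k_d) − 1] = 40.0 × (1 + 0.0546 × 15.4) / [15.4 × (0.322 × 8.35 − 0.0546) − 1] = 73.63 / 39.57 = 1.861 mg/L.

S ≈ 1.86 mg/L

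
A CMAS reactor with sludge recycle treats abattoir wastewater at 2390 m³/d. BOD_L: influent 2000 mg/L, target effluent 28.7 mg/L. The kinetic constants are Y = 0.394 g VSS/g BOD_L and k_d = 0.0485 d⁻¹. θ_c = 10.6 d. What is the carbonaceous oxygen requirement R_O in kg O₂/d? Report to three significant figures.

R_O ≈ 2970 kg O₂/d

Y_obs = Y / (1 + k_d θ_c) = 0.394 / (1 + 0.0485 × 10.6) = 0.394 / 1.514 = 0.2602.
ΔS = 2000 − 28.7 = 1971 mg/L, so the substrate removal rate is 2390 × 1971/1000 = 4711 kg BOD_L/d.
Net sludge production P_X = 0.2602 × 4711 = 1226 kg VSS/d.
R_O = Q·ΔS − 1.42 P_X = 4711 − 1741 = 2970 kg O₂/d.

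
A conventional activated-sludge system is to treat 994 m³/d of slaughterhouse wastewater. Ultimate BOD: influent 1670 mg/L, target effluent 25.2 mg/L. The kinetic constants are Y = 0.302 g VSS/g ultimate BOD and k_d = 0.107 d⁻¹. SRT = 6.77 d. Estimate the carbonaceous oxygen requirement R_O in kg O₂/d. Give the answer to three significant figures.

R_O ≈ 1230 kg O₂/d

The observed yield is Y_obs = Y/(1 + k_d·θ_c) = 0.302 / (1 + 0.107 × 6.77) = 0.302 / 1.724 = 0.1751 g VSS per g ultimate BOD removed.
ΔS = 1670 − 25.2 = 1645 mg/L, so the substrate removal rate is 994 × 1645/1000 = 1635 kg ultimate BOD/d.
Biomass synthesised: P_X = Y_obs × 1635 = 286.3 kg VSS/d.
Carbonaceous O₂ demand = substrate oxidised − cell-mass equivalent = 1635 − 1.42 × 286.3 = 1228 kg O₂/d.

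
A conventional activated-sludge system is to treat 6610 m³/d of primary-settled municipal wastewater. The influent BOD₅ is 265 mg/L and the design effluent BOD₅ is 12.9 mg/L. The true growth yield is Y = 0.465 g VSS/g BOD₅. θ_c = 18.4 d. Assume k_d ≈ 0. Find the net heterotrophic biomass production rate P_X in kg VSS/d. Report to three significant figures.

P_X ≈ 775 kg VSS/d

Since k_d ≈ 0, Y_obs = Y = 0.465 g VSS/g BOD₅.
Mass of BOD₅ removed per day: Q(S₀ − S) = 6610 × 252.1 g/m³ = 1666 kg/d.
So the net sludge growth is P_X = 0.4650 × 1666 = 774.9 kg VSS/d.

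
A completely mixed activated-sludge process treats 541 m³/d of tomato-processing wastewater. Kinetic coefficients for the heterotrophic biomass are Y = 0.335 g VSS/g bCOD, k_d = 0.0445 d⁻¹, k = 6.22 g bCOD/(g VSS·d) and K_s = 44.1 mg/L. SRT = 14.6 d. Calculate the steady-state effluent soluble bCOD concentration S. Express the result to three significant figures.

S ≈ 2.53 mg/L

From the Monod/SRT balance for a CMAS, S = K_s·(1+k_d θ_c)/[θ_c·(Y k − k_d) − 1] = 44.1 × (1 + 0.0445 × 14.6) / [14.6 × (0.335 × 6.22 − 0.0445) − 1] = 72.75 / 28.77 = 2.529 mg/L.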